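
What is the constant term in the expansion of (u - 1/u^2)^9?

-84

General term: C(9,j)·(u)^j·(-1/u^2)^(9-j), with u-exponent 1j − 2(9−j) = 3j − 18.
Set 3j − 18 = 0: j = 6.
C(9,6) = 84; 1^6 = 1; (-1)^3 = -1.
Coefficient = 84 · 1 · (-1) = -84.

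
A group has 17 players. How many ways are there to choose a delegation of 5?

This is C(17,5) = 6188.

6188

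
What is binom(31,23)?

C(31,23) = C(31,8) by symmetry.
C(31,8) = (31·30·29·28·27·26·25·24) / 8! = 318073392000 / 40320 = 7888725.

7888725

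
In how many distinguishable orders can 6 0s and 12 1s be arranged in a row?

18564

Choose positions for the 0s: C(18,6) = 18564.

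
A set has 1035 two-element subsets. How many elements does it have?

n(n−1)/2 = 1035 ⇒ n(n−1) = 2070. Since 46·45 = 2070, n = 46.

46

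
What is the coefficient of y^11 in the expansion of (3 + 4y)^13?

2944401408

The general term is C(13,j)·(3)^j·(4y)^(13-j); the y^11 term has j = 2.
C(13,2) = 78.
Coefficient = C(13,2) · 3^2 · 4^11 = 78 · 9 · 4194304 = 2944401408.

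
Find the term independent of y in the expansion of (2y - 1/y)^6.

-160

General term: C(6,j)·(2y)^j·(-1/y)^(6-j), with y-exponent 1j − 1(6−j) = 2j − 6.
Set 2j − 6 = 0: j = 3.
C(6,3) = 20; 2^3 = 8; (-1)^3 = -1.
Coefficient = 20 · 8 · (-1) = -160.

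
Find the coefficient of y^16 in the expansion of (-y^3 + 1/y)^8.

General term: C(8,j)·(-y^3)^j·(1/y)^(8-j), with y-exponent 3j − 1(8−j) = 4j − 8.
Set 4j − 8 = 16: j = 6.
C(8,6) = 28; (-1)^6 = 1; 1^2 = 1.
Coefficient = 28 · 1 · 1 = 28.

28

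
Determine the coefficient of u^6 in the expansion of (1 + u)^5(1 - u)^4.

Coefficient of u^6 = Σ_{j} C(5,j)·1^j·C(4,6-j)·(-1)^(6-j) for j from 2 to 5.
= 10 + (-40) + 30 + (-4) = -4.

-4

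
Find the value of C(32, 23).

C(32,23) = C(32,9) by symmetry.
C(32,9) = (32·31·30·29·28·27·26·25·24) / 9! = 10178348544000 / 362880 = 28048800.

28048800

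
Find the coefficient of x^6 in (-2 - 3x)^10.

2449440

The general term is C(10,j)·(-2)^j·(-3x)^(10-j); the x^6 term has j = 4.
C(10,4) = 210.
Coefficient = C(10,4) · (-2)^4 · (-3)^6 = 210 · 16 · 729 = 2449440.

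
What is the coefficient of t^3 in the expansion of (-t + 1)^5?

The general term is C(5,j)·(-t)^j·(1)^(5-j); the t^3 term has j = 3.
C(5,3) = 10.
Coefficient = C(5,3) · (-1)^3 = 10 · (-1) = -10.

-10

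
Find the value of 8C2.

28

C(8,2) = (8·7) / 2! = 56 / 2 = 28.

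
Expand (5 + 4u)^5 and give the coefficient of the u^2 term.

The general term is C(5,j)·(5)^j·(4u)^(5-j); the u^2 term has j = 3.
C(5,3) = 10.
Coefficient = C(5,3) · 5^3 · 4^2 = 10 · 125 · 16 = 20000.

20000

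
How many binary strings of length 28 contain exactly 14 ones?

40116600

Choose the 14 positions: C(28,14) = 40116600.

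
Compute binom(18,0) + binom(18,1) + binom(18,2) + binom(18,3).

1 + 18 + 153 + 816 = 988.

988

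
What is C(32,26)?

906192

C(32,26) = C(32,6) by symmetry.
C(32,6) = (32·31·30·29·28·27) / 6! = 652458240 / 720 = 906192.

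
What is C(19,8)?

C(19,8) = (19·18·17·16·15·14·13·12) / 8! = 3047466240 / 40320 = 75582.

75582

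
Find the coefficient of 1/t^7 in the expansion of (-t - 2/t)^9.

-2304

General term: C(9,j)·(-t)^j·(-2/t)^(9-j), with t-exponent 1j − 1(9−j) = 2j − 9.
Set 2j − 9 = -7: j = 1.
C(9,1) = 9; (-1)^1 = -1; (-2)^8 = 256.
Coefficient = 9 · (-1) · 256 = -2304.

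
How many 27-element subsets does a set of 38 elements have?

C(38,27) = C(38,11) by symmetry.
C(38,11) = (38·37·36·35·34·33·32·31·30·29·28) / 11! = 48032775105638400 / 39916800 = 1203322288.

1203322288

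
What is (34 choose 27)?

C(34,27) = C(34,7) by symmetry.
C(34,7) = (34·33·32·31·30·29·28) / 7! = 27113264640 / 5040 = 5379616.

5379616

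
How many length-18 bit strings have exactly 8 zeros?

43758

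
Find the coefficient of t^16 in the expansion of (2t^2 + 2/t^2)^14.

5963776

General term: C(14,j)·(2t^2)^j·(2/t^2)^(14-j), with t-exponent 2j − 2(14−j) = 4j − 28.
Set 4j − 28 = 16: j = 11.
C(14,11) = 364; 2^11 = 2048; 2^3 = 8.
Coefficient = 364 · 2048 · 8 = 5963776.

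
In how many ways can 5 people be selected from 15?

This is C(15,5) = 3003.

3003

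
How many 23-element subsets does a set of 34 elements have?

C(34,23) = C(34,11) by symmetry.
C(34,11) = (34·33·32·31·30·29·28·27·26·25·24) / 11! = 11420107066368000 / 39916800 = 286097760.

286097760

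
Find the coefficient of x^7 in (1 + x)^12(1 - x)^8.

Coefficient of x^7 = Σ_{j} C(12,j)·1^j·C(8,7-j)·(-1)^(7-j) for j from 0 to 7.
= (-8) + 336 + (-3696) + 15400 + (-27720) + 22176 + (-7392) + 792 = -112.

-112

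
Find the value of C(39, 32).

15380937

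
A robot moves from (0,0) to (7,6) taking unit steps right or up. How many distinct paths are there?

Each path is a sequence of 13 steps with 7 rights: C(13,7) = 1716.

1716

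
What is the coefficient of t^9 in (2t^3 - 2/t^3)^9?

General term: C(9,j)·(2t^3)^j·(-2/t^3)^(9-j), with t-exponent 3j − 3(9−j) = 6j − 27.
Set 6j − 27 = 9: j = 6.
C(9,6) = 84; 2^6 = 64; (-2)^3 = -8.
Coefficient = 84 · 64 · (-8) = -43008.

-43008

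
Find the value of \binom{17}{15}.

C(17,15) = C(17,2) by symmetry.
C(17,2) = (17·16) / 2! = 272 / 2 = 136.

136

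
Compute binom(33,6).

C(33,6) = (33·32·31·30·29·28) / 6! = 797448960 / 720 = 1107568.

1107568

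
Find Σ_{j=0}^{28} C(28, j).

268435456

Setting x = 1 in (1+x)^28 gives Σ C(28,j) = 2^28 = 268435456.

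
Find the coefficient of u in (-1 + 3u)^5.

15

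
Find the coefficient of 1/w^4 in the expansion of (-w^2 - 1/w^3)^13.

-1716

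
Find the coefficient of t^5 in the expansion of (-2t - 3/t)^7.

General term: C(7,j)·(-2t)^j·(-3/t)^(7-j), with t-exponent 1j − 1(7−j) = 2j − 7.
Set 2j − 7 = 5: j = 6.
C(7,6) = 7; (-2)^6 = 64; (-3)^1 = -3.
Coefficient = 7 · 64 · (-3) = -1344.

-1344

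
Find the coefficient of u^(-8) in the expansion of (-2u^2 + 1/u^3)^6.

General term: C(6,j)·(-2u^2)^j·(1/u^3)^(6-j), with u-exponent 2j − 3(6−j) = 5j − 18.
Set 5j − 18 = -8: j = 2.
C(6,2) = 15; (-2)^2 = 4; 1^4 = 1.
Coefficient = 15 · 4 · 1 = 60.

60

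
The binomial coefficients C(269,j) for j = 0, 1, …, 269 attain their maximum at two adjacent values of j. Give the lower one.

134

For odd n = 269, C(269,j) peaks at j = (n−1)/2 and (n+1)/2; the lower is 134.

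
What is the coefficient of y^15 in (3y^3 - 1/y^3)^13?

General term: C(13,j)·(3y^3)^j·(-1/y^3)^(13-j), with y-exponent 3j − 3(13−j) = 6j − 39.
Set 6j − 39 = 15: j = 9.
C(13,9) = 715; 3^9 = 19683; (-1)^4 = 1.
Coefficient = 715 · 19683 · 1 = 14073345.

14073345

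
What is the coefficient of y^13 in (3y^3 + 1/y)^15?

14073345

General term: C(15,j)·(3y^3)^j·(1/y)^(15-j), with y-exponent 3j − 1(15−j) = 4j − 15.
Set 4j − 15 = 13: j = 7.
C(15,7) = 6435; 3^7 = 2187; 1^8 = 1.
Coefficient = 6435 · 2187 · 1 = 14073345.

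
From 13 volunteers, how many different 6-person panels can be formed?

1716

This is C(13,6) = 1716.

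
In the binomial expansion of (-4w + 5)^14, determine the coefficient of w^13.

-4697620480

The general term is C(14,j)·(-4w)^j·(5)^(14-j); the w^13 term has j = 13.
C(14,13) = 14.
Coefficient = C(14,13) · (-4)^13 · 5^1 = 14 · (-67108864) · 5 = -4697620480.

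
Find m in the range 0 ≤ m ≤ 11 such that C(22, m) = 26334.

C(22,m) increases on 0 ≤ m ≤ 11. C(22,4) = 7315 and C(22,5) = 26334, so m = 5.

5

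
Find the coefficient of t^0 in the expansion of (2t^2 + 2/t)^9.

43008

General term: C(9,j)·(2t^2)^j·(2/t)^(9-j), with t-exponent 2j − 1(9−j) = 3j − 9.
Set 3j − 9 = 0: j = 3.
C(9,3) = 84; 2^3 = 8; 2^6 = 64.
Coefficient = 84 · 8 · 64 = 43008.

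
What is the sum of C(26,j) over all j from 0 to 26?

67108864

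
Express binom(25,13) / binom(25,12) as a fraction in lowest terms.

1

C(n,k+1)/C(n,k) = (n−k)/(k+1) = (25−12)/(12+1) = 13/13 = 1.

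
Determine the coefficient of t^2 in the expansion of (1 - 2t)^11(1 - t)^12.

Coefficient of t^2 = Σ_{j} C(11,j)·(-2)^j·C(12,2-j)·(-1)^(2-j) for j from 0 to 2.
= 66 + 264 + 220 = 550.

550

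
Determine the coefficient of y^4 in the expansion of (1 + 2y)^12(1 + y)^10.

Coefficient of y^4 = Σ_{j} C(12,j)·2^j·C(10,4-j)·1^(4-j) for j from 0 to 4.
= 210 + 2880 + 11880 + 17600 + 7920 = 40490.

40490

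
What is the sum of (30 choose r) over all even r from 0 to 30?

536870912

Even-r terms of row 30 sum to 2^29 = 536870912.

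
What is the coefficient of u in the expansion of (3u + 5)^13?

9521484375

The general term is C(13,j)·(3u)^j·(5)^(13-j); the u^1 term has j = 1.
C(13,1) = 13.
Coefficient = C(13,1) · 3^1 · 5^12 = 13 · 3 · 244140625 = 9521484375.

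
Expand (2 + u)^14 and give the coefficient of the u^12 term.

364

The general term is C(14,j)·(2)^j·(u)^(14-j); the u^12 term has j = 2.
C(14,2) = 91.
Coefficient = C(14,2) · 2^2 = 91 · 4 = 364.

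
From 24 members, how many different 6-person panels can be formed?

134596

This is C(24,6) = 134596.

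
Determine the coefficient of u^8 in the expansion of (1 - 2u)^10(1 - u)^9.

Coefficient of u^8 = Σ_{j} C(10,j)·(-2)^j·C(9,8-j)·(-1)^(8-j) for j from 0 to 8.
= 9 + 720 + 15120 + 120960 + 423360 + 677376 + 483840 + 138240 + 11520 = 1871145.

1871145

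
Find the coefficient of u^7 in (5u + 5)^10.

The general term is C(10,j)·(5u)^j·(5)^(10-j); the u^7 term has j = 7.
C(10,7) = 120.
Coefficient = C(10,7) · 5^7 · 5^3 = 120 · 78125 · 125 = 1171875000.

1171875000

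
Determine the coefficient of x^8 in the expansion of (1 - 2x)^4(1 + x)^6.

72

Coefficient of x^8 = Σ_{j} C(4,j)·(-2)^j·C(6,8-j)·1^(8-j) for j from 2 to 4.
= 24 + (-192) + 240 = 72.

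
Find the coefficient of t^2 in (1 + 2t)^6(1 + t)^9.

204

Coefficient of t^2 = Σ_{j} C(6,j)·2^j·C(9,2-j)·1^(2-j) for j from 0 to 2.
= 36 + 108 + 60 = 204.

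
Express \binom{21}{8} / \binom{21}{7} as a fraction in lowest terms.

C(n,k+1)/C(n,k) = (n−k)/(k+1) = (21−7)/(7+1) = 14/8 = 7/4.

7/4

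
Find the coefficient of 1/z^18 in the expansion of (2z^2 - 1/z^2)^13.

General term: C(13,j)·(2z^2)^j·(-1/z^2)^(13-j), with z-exponent 2j − 2(13−j) = 4j − 26.
Set 4j − 26 = -18: j = 2.
C(13,2) = 78; 2^2 = 4; (-1)^11 = -1.
Coefficient = 78 · 4 · (-1) = -312.

-312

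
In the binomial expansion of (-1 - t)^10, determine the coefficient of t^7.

120

The general term is C(10,j)·(-1)^j·(-t)^(10-j); the t^7 term has j = 3.
C(10,3) = 120.
Coefficient = C(10,3) · (-1)^3 · (-1)^7 = 120 · (-1) · (-1) = 120.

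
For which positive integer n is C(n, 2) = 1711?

59

n(n−1)/2 = 1711 ⇒ n(n−1) = 3422. Since 59·58 = 3422, n = 59.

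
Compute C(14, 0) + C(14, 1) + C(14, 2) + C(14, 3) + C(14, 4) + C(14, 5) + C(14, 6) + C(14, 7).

1 + 14 + 91 + 364 + 1001 + 2002 + 3003 + 3432 = 9908.

9908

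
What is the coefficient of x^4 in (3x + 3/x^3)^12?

General term: C(12,j)·(3x)^j·(3/x^3)^(12-j), with x-exponent 1j − 3(12−j) = 4j − 36.
Set 4j − 36 = 4: j = 10.
C(12,10) = 66; 3^10 = 59049; 3^2 = 9.
Coefficient = 66 · 59049 · 9 = 35075106.

35075106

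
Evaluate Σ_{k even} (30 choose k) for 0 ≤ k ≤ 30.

536870912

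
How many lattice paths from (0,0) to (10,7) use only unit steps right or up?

19448

Each path is a sequence of 17 steps with 10 rights: C(17,10) = 19448.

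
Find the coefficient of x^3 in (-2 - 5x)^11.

The general term is C(11,j)·(-2)^j·(-5x)^(11-j); the x^3 term has j = 8.
C(11,8) = 165.
Coefficient = C(11,8) · (-2)^8 · (-5)^3 = 165 · 256 · (-125) = -5280000.

-5280000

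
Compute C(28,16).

30421755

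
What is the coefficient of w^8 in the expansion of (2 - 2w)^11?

337920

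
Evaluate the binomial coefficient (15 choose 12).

C(15,12) = C(15,3) by symmetry.
C(15,3) = (15·14·13) / 3! = 2730 / 6 = 455.

455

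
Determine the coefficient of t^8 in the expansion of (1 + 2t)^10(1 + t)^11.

Coefficient of t^8 = Σ_{j} C(10,j)·2^j·C(11,8-j)·1^(8-j) for j from 0 to 8.
= 165 + 6600 + 83160 + 443520 + 1108800 + 1330560 + 739200 + 168960 + 11520 = 3892485.

3892485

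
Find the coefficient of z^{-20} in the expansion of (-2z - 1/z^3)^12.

7920

General term: C(12,j)·(-2z)^j·(-1/z^3)^(12-j), with z-exponent 1j − 3(12−j) = 4j − 36.
Set 4j − 36 = -20: j = 4.
C(12,4) = 495; (-2)^4 = 16; (-1)^8 = 1.
Coefficient = 495 · 16 · 1 = 7920.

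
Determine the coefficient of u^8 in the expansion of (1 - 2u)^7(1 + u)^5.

-360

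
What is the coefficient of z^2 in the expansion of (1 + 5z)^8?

700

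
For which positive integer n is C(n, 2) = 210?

n(n−1)/2 = 210 ⇒ n(n−1) = 420. Since 21·20 = 420, n = 21.

21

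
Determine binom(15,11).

C(15,11) = C(15,4) by symmetry.
C(15,4) = (15·14·13·12) / 4! = 32760 / 24 = 1365.

1365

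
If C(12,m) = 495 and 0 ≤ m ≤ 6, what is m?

C(12,m) increases on 0 ≤ m ≤ 6. C(12,3) = 220 and C(12,4) = 495, so m = 4.

4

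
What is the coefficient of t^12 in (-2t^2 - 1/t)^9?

General term: C(9,j)·(-2t^2)^j·(-1/t)^(9-j), with t-exponent 2j − 1(9−j) = 3j − 9.
Set 3j − 9 = 12: j = 7.
C(9,7) = 36; (-2)^7 = -128; (-1)^2 = 1.
Coefficient = 36 · (-128) · 1 = -4608.

-4608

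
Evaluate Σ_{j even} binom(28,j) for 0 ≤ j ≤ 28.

134217728

Even-j terms of row 28 sum to 2^27 = 134217728.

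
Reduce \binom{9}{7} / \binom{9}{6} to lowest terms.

C(n,k+1)/C(n,k) = (n−k)/(k+1) = (9−6)/(6+1) = 3/7.

3/7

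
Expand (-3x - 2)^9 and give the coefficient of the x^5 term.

-489888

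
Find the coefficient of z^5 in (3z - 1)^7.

5103

The general term is C(7,j)·(3z)^j·(-1)^(7-j); the z^5 term has j = 5.
C(7,5) = 21.
Coefficient = C(7,5) · 3^5 = 21 · 243 = 5103.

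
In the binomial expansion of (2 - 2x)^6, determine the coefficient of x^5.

-384

The general term is C(6,j)·(2)^j·(-2x)^(6-j); the x^5 term has j = 1.
C(6,1) = 6.
Coefficient = C(6,1) · 2^1 · (-2)^5 = 6 · 2 · (-32) = -384.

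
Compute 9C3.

84

C(9,3) = (9·8·7) / 3! = 504 / 6 = 84.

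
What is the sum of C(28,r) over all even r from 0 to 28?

Half of (1+1)^28 + (1−1)^28 gives the even-index sum: 2^27 = 134217728.

134217728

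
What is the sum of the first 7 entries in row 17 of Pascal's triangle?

21778

1 + 17 + 136 + 680 + 2380 + 6188 + 12376 = 21778.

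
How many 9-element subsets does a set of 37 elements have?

124403620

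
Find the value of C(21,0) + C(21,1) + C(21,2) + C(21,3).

1 + 21 + 210 + 1330 = 1562.

1562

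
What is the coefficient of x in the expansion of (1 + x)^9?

The general term is C(9,j)·(1)^j·(x)^(9-j); the x^1 term has j = 8.
C(9,8) = 9.
Coefficient = C(9,8) = 9.

9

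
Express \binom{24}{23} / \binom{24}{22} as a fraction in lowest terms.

C(n,k+1)/C(n,k) = (n−k)/(k+1) = (24−22)/(22+1) = 2/23.

2/23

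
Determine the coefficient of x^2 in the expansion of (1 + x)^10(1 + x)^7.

136

(1 + x)^10(1 + x)^7 = (1 + x)^17, so the coefficient of x^2 is C(17,2)·1^2 = 136·1 = 136.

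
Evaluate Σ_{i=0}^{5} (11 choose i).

1 + 11 + 55 + 165 + 330 + 462 = 1024.

1024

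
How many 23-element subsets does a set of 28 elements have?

C(28,23) = C(28,5) by symmetry.
C(28,5) = (28·27·26·25·24) / 5! = 11793600 / 120 = 98280.

98280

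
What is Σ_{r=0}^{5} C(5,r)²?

252

By Vandermonde's identity, Σ C(5,r)² = C(10,5) = 252.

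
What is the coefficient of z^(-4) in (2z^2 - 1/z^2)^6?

General term: C(6,j)·(2z^2)^j·(-1/z^2)^(6-j), with z-exponent 2j − 2(6−j) = 4j − 12.
Set 4j − 12 = -4: j = 2.
C(6,2) = 15; 2^2 = 4; (-1)^4 = 1.
Coefficient = 15 · 4 · 1 = 60.

60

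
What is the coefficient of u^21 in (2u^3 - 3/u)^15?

General term: C(15,j)·(2u^3)^j·(-3/u)^(15-j), with u-exponent 3j − 1(15−j) = 4j − 15.
Set 4j − 15 = 21: j = 9.
C(15,9) = 5005; 2^9 = 512; (-3)^6 = 729.
Coefficient = 5005 · 512 · 729 = 1868106240.

1868106240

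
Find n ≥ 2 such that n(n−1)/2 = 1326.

52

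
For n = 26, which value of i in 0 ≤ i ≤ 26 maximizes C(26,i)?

13

C(26,i) is maximized at i = 26/2 = 13.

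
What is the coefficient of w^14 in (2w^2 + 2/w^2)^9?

4608

General term: C(9,j)·(2w^2)^j·(2/w^2)^(9-j), with w-exponent 2j − 2(9−j) = 4j − 18.
Set 4j − 18 = 14: j = 8.
C(9,8) = 9; 2^8 = 256; 2^1 = 2.
Coefficient = 9 · 256 · 2 = 4608.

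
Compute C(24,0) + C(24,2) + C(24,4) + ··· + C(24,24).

Half of (1+1)^24 + (1−1)^24 gives the even-index sum: 2^23 = 8388608.

8388608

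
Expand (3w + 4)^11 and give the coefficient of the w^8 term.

The general term is C(11,j)·(3w)^j·(4)^(11-j); the w^8 term has j = 8.
C(11,8) = 165.
Coefficient = C(11,8) · 3^8 · 4^3 = 165 · 6561 · 64 = 69284160.

69284160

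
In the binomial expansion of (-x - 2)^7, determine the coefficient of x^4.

The general term is C(7,j)·(-x)^j·(-2)^(7-j); the x^4 term has j = 4.
C(7,4) = 35.
Coefficient = C(7,4) · (-2)^3 = 35 · (-8) = -280.

-280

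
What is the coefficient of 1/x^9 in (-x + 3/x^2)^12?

General term: C(12,j)·(-x)^j·(3/x^2)^(12-j), with x-exponent 1j − 2(12−j) = 3j − 24.
Set 3j − 24 = -9: j = 5.
C(12,5) = 792; (-1)^5 = -1; 3^7 = 2187.
Coefficient = 792 · (-1) · 2187 = -1732104.

-1732104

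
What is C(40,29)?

2311801440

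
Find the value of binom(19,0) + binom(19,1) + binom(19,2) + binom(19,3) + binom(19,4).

5036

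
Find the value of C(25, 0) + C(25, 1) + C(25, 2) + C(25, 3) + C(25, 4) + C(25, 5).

1 + 25 + 300 + 2300 + 12650 + 53130 = 68406.

68406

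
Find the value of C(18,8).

C(18,8) = (18·17·16·15·14·13·12·11) / 8! = 1764322560 / 40320 = 43758.

43758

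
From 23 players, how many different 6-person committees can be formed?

100947

This is C(23,6) = 100947.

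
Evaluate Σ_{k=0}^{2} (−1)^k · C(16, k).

105

The partial alternating sum Σ_{k=0}^{2} (−1)^k C(16,k) = (−1)^2 C(15,2) = 105.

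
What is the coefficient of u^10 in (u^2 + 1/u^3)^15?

General term: C(15,j)·(u^2)^j·(1/u^3)^(15-j), with u-exponent 2j − 3(15−j) = 5j − 45.
Set 5j − 45 = 10: j = 11.
C(15,11) = 1365; 1^11 = 1; 1^4 = 1.
Coefficient = 1365 · 1 · 1 = 1365.

1365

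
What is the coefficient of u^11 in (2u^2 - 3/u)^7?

General term: C(7,j)·(2u^2)^j·(-3/u)^(7-j), with u-exponent 2j − 1(7−j) = 3j − 7.
Set 3j − 7 = 11: j = 6.
C(7,6) = 7; 2^6 = 64; (-3)^1 = -3.
Coefficient = 7 · 64 · (-3) = -1344.

-1344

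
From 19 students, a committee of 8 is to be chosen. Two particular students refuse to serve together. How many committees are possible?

63206

All 8-subsets: C(19,8) = 75582. Those containing both fixed elements: C(17,6) = 12376.
75582 − 12376 = 63206.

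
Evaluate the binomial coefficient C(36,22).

3796297200

C(36,22) = C(36,14) by symmetry.
C(36,14) = (36·35·34·33·32·31·30·29·28·27·26·25·24·23) / 14! = 330954702783344640000 / 87178291200 = 3796297200.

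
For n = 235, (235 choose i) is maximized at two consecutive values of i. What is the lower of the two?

117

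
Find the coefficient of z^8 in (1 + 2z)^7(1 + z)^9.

187137

Coefficient of z^8 = Σ_{j} C(7,j)·2^j·C(9,8-j)·1^(8-j) for j from 0 to 7.
= 9 + 504 + 7056 + 35280 + 70560 + 56448 + 16128 + 1152 = 187137.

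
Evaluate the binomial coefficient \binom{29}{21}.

4292145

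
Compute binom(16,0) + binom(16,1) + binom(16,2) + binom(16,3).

1 + 16 + 120 + 560 = 697.

697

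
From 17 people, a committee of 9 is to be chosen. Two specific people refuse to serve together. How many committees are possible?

All 9-subsets: C(17,9) = 24310. Those containing both fixed elements: C(15,7) = 6435.
24310 − 6435 = 17875.

17875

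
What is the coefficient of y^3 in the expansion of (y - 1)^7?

The general term is C(7,j)·(y)^j·(-1)^(7-j); the y^3 term has j = 3.
C(7,3) = 35.
Coefficient = C(7,3) = 35.

35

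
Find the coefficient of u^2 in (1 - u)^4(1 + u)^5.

Coefficient of u^2 = Σ_{j} C(4,j)·(-1)^j·C(5,2-j)·1^(2-j) for j from 0 to 2.
= 10 + (-20) + 6 = -4.

-4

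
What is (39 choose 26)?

8122425444

C(39,26) = C(39,13) by symmetry.
C(39,13) = (39·38·37·36·35·34·33·32·31·30·29·28·27) / 13! = 50578512186237235200 / 6227020800 = 8122425444.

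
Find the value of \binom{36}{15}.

5567902560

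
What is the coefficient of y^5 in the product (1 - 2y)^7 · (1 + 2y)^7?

Coefficient of y^5 = Σ_{j} C(7,j)·(-2)^j·C(7,5-j)·2^(5-j) for j from 0 to 5.
= 672 + (-7840) + 23520 + (-23520) + 7840 + (-672) = 0.

0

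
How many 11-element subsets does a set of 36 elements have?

600805296

C(36,11) = (36·35·34·33·32·31·30·29·28·27·26) / 11! = 23982224839372800 / 39916800 = 600805296.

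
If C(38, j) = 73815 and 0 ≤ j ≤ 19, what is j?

4

C(38,j) increases on 0 ≤ j ≤ 19. C(38,3) = 8436 and C(38,4) = 73815, so j = 4.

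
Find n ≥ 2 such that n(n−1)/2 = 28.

8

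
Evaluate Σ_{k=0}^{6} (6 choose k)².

924

By Vandermonde's identity, Σ C(6,k)² = C(12,6) = 924.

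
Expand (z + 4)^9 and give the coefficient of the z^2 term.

The general term is C(9,j)·(z)^j·(4)^(9-j); the z^2 term has j = 2.
C(9,2) = 36.
Coefficient = C(9,2) · 4^7 = 36 · 16384 = 589824.

589824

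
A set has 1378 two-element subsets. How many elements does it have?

n(n−1)/2 = 1378 ⇒ n(n−1) = 2756. Since 53·52 = 2756, n = 53.

53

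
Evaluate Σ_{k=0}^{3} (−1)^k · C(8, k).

The partial alternating sum Σ_{k=0}^{3} (−1)^k C(8,k) = (−1)^3 C(7,3) = -35.

-35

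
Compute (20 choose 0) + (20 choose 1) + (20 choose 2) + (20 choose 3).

1 + 20 + 190 + 1140 = 1351.

1351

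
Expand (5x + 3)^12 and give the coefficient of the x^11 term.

1757812500

The general term is C(12,j)·(5x)^j·(3)^(12-j); the x^11 term has j = 11.
C(12,11) = 12.
Coefficient = C(12,11) · 5^11 · 3^1 = 12 · 48828125 · 3 = 1757812500.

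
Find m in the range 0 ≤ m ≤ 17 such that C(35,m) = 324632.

5

C(35,m) increases on 0 ≤ m ≤ 17. C(35,4) = 52360 and C(35,5) = 324632, so m = 5.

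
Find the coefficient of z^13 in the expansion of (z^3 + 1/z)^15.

6435

General term: C(15,j)·(z^3)^j·(1/z)^(15-j), with z-exponent 3j − 1(15−j) = 4j − 15.
Set 4j − 15 = 13: j = 7.
C(15,7) = 6435; 1^7 = 1; 1^8 = 1.
Coefficient = 6435 · 1 · 1 = 6435.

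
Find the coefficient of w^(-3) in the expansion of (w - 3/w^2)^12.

-192456

General term: C(12,j)·(w)^j·(-3/w^2)^(12-j), with w-exponent 1j − 2(12−j) = 3j − 24.
Set 3j − 24 = -3: j = 7.
C(12,7) = 792; 1^7 = 1; (-3)^5 = -243.
Coefficient = 792 · 1 · (-243) = -192456.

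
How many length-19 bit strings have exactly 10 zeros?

92378

Choose the 10 positions: C(19,10) = 92378.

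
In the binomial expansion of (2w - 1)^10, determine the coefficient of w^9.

The general term is C(10,j)·(2w)^j·(-1)^(10-j); the w^9 term has j = 9.
C(10,9) = 10.
Coefficient = C(10,9) · 2^9 · (-1)^1 = 10 · 512 · (-1) = -5120.

-5120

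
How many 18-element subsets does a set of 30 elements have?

86493225

C(30,18) = C(30,12) by symmetry.
C(30,12) = (30·29·28·27·26·25·24·23·22·21·20·19) / 12! = 41430393164160000 / 479001600 = 86493225.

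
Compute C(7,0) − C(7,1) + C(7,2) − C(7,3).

The partial alternating sum Σ_{k=0}^{3} (−1)^k C(7,k) = (−1)^3 C(6,3) = -20.

-20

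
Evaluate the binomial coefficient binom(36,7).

8347680

C(36,7) = (36·35·34·33·32·31·30) / 7! = 42072307200 / 5040 = 8347680.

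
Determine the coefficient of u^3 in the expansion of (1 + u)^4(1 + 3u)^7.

1831

Coefficient of u^3 = Σ_{j} C(4,j)·1^j·C(7,3-j)·3^(3-j) for j from 0 to 3.
= 945 + 756 + 126 + 4 = 1831.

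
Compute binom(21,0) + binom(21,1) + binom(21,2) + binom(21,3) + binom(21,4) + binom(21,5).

1 + 21 + 210 + 1330 + 5985 + 20349 = 27896.

27896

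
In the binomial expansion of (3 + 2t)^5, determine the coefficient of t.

The general term is C(5,j)·(3)^j·(2t)^(5-j); the t^1 term has j = 4.
C(5,4) = 5.
Coefficient = C(5,4) · 3^4 · 2^1 = 5 · 81 · 2 = 810.

810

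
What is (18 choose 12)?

18564

C(18,12) = C(18,6) by symmetry.
C(18,6) = (18·17·16·15·14·13) / 6! = 13366080 / 720 = 18564.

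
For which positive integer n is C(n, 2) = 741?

39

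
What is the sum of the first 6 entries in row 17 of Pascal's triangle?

9402

1 + 17 + 136 + 680 + 2380 + 6188 = 9402.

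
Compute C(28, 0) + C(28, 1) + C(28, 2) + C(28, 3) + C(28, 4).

24158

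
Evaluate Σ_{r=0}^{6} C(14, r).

1 + 14 + 91 + 364 + 1001 + 2002 + 3003 = 6476.

6476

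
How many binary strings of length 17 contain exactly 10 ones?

19448

Choose the 10 positions: C(17,10) = 19448.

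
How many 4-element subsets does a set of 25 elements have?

12650

C(25,4) = (25·24·23·22) / 4! = 303600 / 24 = 12650.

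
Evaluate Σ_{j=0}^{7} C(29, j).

2182396

1 + 29 + 406 + 3654 + 23751 + 118755 + 475020 + 1560780 = 2182396.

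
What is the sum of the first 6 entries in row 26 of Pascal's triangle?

83682

1 + 26 + 325 + 2600 + 14950 + 65780 = 83682.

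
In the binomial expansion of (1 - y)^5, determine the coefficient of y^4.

The general term is C(5,j)·(1)^j·(-y)^(5-j); the y^4 term has j = 1.
C(5,1) = 5.
Coefficient = C(5,1) = 5.

5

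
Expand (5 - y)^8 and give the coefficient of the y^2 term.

437500

The general term is C(8,j)·(5)^j·(-y)^(8-j); the y^2 term has j = 6.
C(8,6) = 28.
Coefficient = C(8,6) · 5^6 = 28 · 15625 = 437500.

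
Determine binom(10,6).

C(10,6) = C(10,4) by symmetry.
C(10,4) = (10·9·8·7) / 4! = 5040 / 24 = 210.

210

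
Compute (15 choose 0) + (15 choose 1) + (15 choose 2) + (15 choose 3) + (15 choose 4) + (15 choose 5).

1 + 15 + 105 + 455 + 1365 + 3003 = 4944.

4944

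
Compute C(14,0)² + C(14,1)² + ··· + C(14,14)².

40116600

Σ C(14,i)² is the coefficient of x^14 in (1+x)^14(1+x)^14 = (1+x)^28, i.e. C(28,14) = 40116600.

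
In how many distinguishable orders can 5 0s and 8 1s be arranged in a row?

1287

Choose positions for the 0s: C(13,5) = 1287.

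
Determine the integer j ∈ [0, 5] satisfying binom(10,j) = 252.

C(10,j) increases on 0 ≤ j ≤ 5. C(10,4) = 210 and C(10,5) = 252, so j = 5.

5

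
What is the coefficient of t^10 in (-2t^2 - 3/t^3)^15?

General term: C(15,j)·(-2t^2)^j·(-3/t^3)^(15-j), with t-exponent 2j − 3(15−j) = 5j − 45.
Set 5j − 45 = 10: j = 11.
C(15,11) = 1365; (-2)^11 = -2048; (-3)^4 = 81.
Coefficient = 1365 · (-2048) · 81 = -226437120.

-226437120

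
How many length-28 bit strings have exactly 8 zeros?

Choose the 8 positions: C(28,8) = 3108105.

3108105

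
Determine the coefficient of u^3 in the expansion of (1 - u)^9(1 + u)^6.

17

Coefficient of u^3 = Σ_{j} C(9,j)·(-1)^j·C(6,3-j)·1^(3-j) for j from 0 to 3.
= 20 + (-135) + 216 + (-84) = 17.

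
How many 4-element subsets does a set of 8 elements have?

C(8,4) = (8·7·6·5) / 4! = 1680 / 24 = 70.

70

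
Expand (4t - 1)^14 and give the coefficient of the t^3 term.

-23296

The general term is C(14,j)·(4t)^j·(-1)^(14-j); the t^3 term has j = 3.
C(14,3) = 364.
Coefficient = C(14,3) · 4^3 · (-1)^11 = 364 · 64 · (-1) = -23296.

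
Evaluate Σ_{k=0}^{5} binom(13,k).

1 + 13 + 78 + 286 + 715 + 1287 = 2380.

2380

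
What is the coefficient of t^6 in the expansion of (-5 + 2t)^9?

The general term is C(9,j)·(-5)^j·(2t)^(9-j); the t^6 term has j = 3.
C(9,3) = 84.
Coefficient = C(9,3) · (-5)^3 · 2^6 = 84 · (-125) · 64 = -672000.

-672000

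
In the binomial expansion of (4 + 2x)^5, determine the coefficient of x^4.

The general term is C(5,j)·(4)^j·(2x)^(5-j); the x^4 term has j = 1.
C(5,1) = 5.
Coefficient = C(5,1) · 4^1 · 2^4 = 5 · 4 · 16 = 320.

320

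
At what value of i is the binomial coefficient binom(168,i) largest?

C(168,i) is maximized at i = 168/2 = 84.

84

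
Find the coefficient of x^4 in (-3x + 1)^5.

The general term is C(5,j)·(-3x)^j·(1)^(5-j); the x^4 term has j = 4.
C(5,4) = 5.
Coefficient = C(5,4) · (-3)^4 = 5 · 81 = 405.

405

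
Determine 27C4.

C(27,4) = (27·26·25·24) / 4! = 421200 / 24 = 17550.

17550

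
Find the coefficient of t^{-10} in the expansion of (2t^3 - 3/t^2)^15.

General term: C(15,j)·(2t^3)^j·(-3/t^2)^(15-j), with t-exponent 3j − 2(15−j) = 5j − 30.
Set 5j − 30 = -10: j = 4.
C(15,4) = 1365; 2^4 = 16; (-3)^11 = -177147.
Coefficient = 1365 · 16 · (-177147) = -3868890480.

-3868890480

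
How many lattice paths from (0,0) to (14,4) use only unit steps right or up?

Each path is a sequence of 18 steps with 14 rights: C(18,14) = 3060.

3060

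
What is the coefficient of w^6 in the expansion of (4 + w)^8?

448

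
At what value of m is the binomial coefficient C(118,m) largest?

59

C(118,m) is maximized at m = 118/2 = 59.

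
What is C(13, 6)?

C(13,6) = (13·12·11·10·9·8) / 6! = 1235520 / 720 = 1716.

1716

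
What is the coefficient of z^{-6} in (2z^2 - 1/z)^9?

General term: C(9,j)·(2z^2)^j·(-1/z)^(9-j), with z-exponent 2j − 1(9−j) = 3j − 9.
Set 3j − 9 = -6: j = 1.
C(9,1) = 9; 2^1 = 2; (-1)^8 = 1.
Coefficient = 9 · 2 · 1 = 18.

18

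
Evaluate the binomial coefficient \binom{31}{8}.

C(31,8) = (31·30·29·28·27·26·25·24) / 8! = 318073392000 / 40320 = 7888725.

7888725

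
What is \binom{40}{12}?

C(40,12) = (40·39·38·37·36·35·34·33·32·31·30·29) / 12! = 2676111755885568000 / 479001600 = 5586853480.

5586853480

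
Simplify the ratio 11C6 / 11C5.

1

C(n,k+1)/C(n,k) = (n−k)/(k+1) = (11−5)/(5+1) = 6/6 = 1.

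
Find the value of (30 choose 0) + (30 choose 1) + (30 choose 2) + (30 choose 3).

4526

1 + 30 + 435 + 4060 = 4526.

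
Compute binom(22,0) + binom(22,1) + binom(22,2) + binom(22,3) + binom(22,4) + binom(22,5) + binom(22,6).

1 + 22 + 231 + 1540 + 7315 + 26334 + 74613 = 110056.

110056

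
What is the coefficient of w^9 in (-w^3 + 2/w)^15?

2562560

General term: C(15,j)·(-w^3)^j·(2/w)^(15-j), with w-exponent 3j − 1(15−j) = 4j − 15.
Set 4j − 15 = 9: j = 6.
C(15,6) = 5005; (-1)^6 = 1; 2^9 = 512.
Coefficient = 5005 · 1 · 512 = 2562560.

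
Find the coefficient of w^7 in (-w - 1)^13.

The general term is C(13,j)·(-w)^j·(-1)^(13-j); the w^7 term has j = 7.
C(13,7) = 1716.
Coefficient = C(13,7) · (-1)^7 = 1716 · (-1) = -1716.

-1716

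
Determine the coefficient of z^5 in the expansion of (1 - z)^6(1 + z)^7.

Coefficient of z^5 = Σ_{j} C(6,j)·(-1)^j·C(7,5-j)·1^(5-j) for j from 0 to 5.
= 21 + (-210) + 525 + (-420) + 105 + (-6) = 15.

15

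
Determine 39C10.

635745396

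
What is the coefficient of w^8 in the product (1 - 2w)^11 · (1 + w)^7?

8646

Coefficient of w^8 = Σ_{j} C(11,j)·(-2)^j·C(7,8-j)·1^(8-j) for j from 1 to 8.
= (-22) + 1540 + (-27720) + 184800 + (-517440) + 620928 + (-295680) + 42240 = 8646.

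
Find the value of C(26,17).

C(26,17) = C(26,9) by symmetry.
C(26,9) = (26·25·24·23·22·21·20·19·18) / 9! = 1133836704000 / 362880 = 3124550.

3124550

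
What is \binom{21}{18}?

1330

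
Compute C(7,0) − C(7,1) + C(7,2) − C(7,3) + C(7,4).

The partial alternating sum Σ_{k=0}^{4} (−1)^k C(7,k) = (−1)^4 C(6,4) = 15.

15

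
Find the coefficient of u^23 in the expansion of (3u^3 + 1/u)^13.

14073345

General term: C(13,j)·(3u^3)^j·(1/u)^(13-j), with u-exponent 3j − 1(13−j) = 4j − 13.
Set 4j − 13 = 23: j = 9.
C(13,9) = 715; 3^9 = 19683; 1^4 = 1.
Coefficient = 715 · 19683 · 1 = 14073345.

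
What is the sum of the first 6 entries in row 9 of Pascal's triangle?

382

1 + 9 + 36 + 84 + 126 + 126 = 382.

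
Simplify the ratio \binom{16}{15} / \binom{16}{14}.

C(n,k+1)/C(n,k) = (n−k)/(k+1) = (16−14)/(14+1) = 2/15.

2/15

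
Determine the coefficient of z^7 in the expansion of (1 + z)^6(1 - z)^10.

Coefficient of z^7 = Σ_{j} C(6,j)·1^j·C(10,7-j)·(-1)^(7-j) for j from 0 to 6.
= (-120) + 1260 + (-3780) + 4200 + (-1800) + 270 + (-10) = 20.

20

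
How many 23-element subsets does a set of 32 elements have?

28048800

C(32,23) = C(32,9) by symmetry.
C(32,9) = (32·31·30·29·28·27·26·25·24) / 9! = 10178348544000 / 362880 = 28048800.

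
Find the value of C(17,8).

24310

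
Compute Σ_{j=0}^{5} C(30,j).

1 + 30 + 435 + 4060 + 27405 + 142506 = 174437.

174437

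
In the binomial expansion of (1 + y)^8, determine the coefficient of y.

8

The general term is C(8,j)·(1)^j·(y)^(8-j); the y^1 term has j = 7.
C(8,7) = 8.
Coefficient = C(8,7) = 8.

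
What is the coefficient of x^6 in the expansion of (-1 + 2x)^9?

-5376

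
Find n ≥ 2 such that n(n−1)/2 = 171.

19

n(n−1)/2 = 171 ⇒ n(n−1) = 342. Since 19·18 = 342, n = 19.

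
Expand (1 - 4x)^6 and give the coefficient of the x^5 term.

-6144

The general term is C(6,j)·(1)^j·(-4x)^(6-j); the x^5 term has j = 1.
C(6,1) = 6.
Coefficient = C(6,1) · (-4)^5 = 6 · (-1024) = -6144.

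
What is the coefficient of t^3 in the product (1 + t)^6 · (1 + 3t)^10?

6140

Coefficient of t^3 = Σ_{j} C(6,j)·1^j·C(10,3-j)·3^(3-j) for j from 0 to 3.
= 3240 + 2430 + 450 + 20 = 6140.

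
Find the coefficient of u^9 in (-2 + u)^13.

11440

The general term is C(13,j)·(-2)^j·(u)^(13-j); the u^9 term has j = 4.
C(13,4) = 715.
Coefficient = C(13,4) · (-2)^4 = 715 · 16 = 11440.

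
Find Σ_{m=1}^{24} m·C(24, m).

201326592

Since m·C(24,m) = 24·C(23,m−1), the sum is 24·2^23 = 24·8388608 = 201326592.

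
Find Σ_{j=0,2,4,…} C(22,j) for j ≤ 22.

Even-j terms of row 22 sum to 2^21 = 2097152.

2097152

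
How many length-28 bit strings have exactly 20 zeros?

3108105

Choose the 20 positions: C(28,20) = 3108105.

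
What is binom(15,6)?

C(15,6) = (15·14·13·12·11·10) / 6! = 3603600 / 720 = 5005.

5005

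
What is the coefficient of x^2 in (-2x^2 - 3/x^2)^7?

-15120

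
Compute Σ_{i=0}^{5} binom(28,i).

1 + 28 + 378 + 3276 + 20475 + 98280 = 122438.

122438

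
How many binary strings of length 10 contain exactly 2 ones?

45

Choose the 2 positions: C(10,2) = 45.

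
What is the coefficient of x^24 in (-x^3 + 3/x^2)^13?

7722

General term: C(13,j)·(-x^3)^j·(3/x^2)^(13-j), with x-exponent 3j − 2(13−j) = 5j − 26.
Set 5j − 26 = 24: j = 10.
C(13,10) = 286; (-1)^10 = 1; 3^3 = 27.
Coefficient = 286 · 1 · 27 = 7722.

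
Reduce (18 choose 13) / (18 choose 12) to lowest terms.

6/13

C(n,k+1)/C(n,k) = (n−k)/(k+1) = (18−12)/(12+1) = 6/13.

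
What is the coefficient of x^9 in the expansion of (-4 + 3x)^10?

The general term is C(10,j)·(-4)^j·(3x)^(10-j); the x^9 term has j = 1.
C(10,1) = 10.
Coefficient = C(10,1) · (-4)^1 · 3^9 = 10 · (-4) · 19683 = -787320.

-787320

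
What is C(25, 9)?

2042975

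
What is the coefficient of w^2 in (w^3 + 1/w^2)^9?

126

General term: C(9,j)·(w^3)^j·(1/w^2)^(9-j), with w-exponent 3j − 2(9−j) = 5j − 18.
Set 5j − 18 = 2: j = 4.
C(9,4) = 126; 1^4 = 1; 1^5 = 1.
Coefficient = 126 · 1 · 1 = 126.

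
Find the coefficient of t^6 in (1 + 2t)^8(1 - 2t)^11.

1792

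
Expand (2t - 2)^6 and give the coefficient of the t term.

-384

The general term is C(6,j)·(2t)^j·(-2)^(6-j); the t^1 term has j = 1.
C(6,1) = 6.
Coefficient = C(6,1) · 2^1 · (-2)^5 = 6 · 2 · (-32) = -384.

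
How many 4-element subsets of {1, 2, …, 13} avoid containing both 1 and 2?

All 4-subsets: C(13,4) = 715. Those containing both fixed elements: C(11,2) = 55.
715 − 55 = 660.

660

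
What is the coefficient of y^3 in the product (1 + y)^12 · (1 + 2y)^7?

Coefficient of y^3 = Σ_{j} C(12,j)·1^j·C(7,3-j)·2^(3-j) for j from 0 to 3.
= 280 + 1008 + 924 + 220 = 2432.

2432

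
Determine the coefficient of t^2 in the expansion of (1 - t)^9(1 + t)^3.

12

Coefficient of t^2 = Σ_{j} C(9,j)·(-1)^j·C(3,2-j)·1^(2-j) for j from 0 to 2.
= 3 + (-27) + 36 = 12.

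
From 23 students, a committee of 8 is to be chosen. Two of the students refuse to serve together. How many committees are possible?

436050

All 8-subsets: C(23,8) = 490314. Those containing both fixed elements: C(21,6) = 54264.
490314 − 54264 = 436050.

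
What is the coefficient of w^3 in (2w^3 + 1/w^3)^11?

General term: C(11,j)·(2w^3)^j·(1/w^3)^(11-j), with w-exponent 3j − 3(11−j) = 6j − 33.
Set 6j − 33 = 3: j = 6.
C(11,6) = 462; 2^6 = 64; 1^5 = 1.
Coefficient = 462 · 64 · 1 = 29568.

29568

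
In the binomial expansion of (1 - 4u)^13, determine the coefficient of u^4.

183040

The general term is C(13,j)·(1)^j·(-4u)^(13-j); the u^4 term has j = 9.
C(13,9) = 715.
Coefficient = C(13,9) · (-4)^4 = 715 · 256 = 183040.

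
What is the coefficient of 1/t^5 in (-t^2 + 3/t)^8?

-17496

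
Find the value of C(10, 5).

252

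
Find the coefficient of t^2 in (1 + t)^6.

The general term is C(6,j)·(1)^j·(t)^(6-j); the t^2 term has j = 4.
C(6,4) = 15.
Coefficient = C(6,4) = 15.

15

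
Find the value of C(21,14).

C(21,14) = C(21,7) by symmetry.
C(21,7) = (21·20·19·18·17·16·15) / 7! = 586051200 / 5040 = 116280.

116280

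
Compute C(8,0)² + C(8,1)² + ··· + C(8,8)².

12870

By Vandermonde's identity, Σ C(8,j)² = C(16,8) = 12870.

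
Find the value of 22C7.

170544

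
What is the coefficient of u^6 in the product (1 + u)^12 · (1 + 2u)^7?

160664

Coefficient of u^6 = Σ_{j} C(12,j)·1^j·C(7,6-j)·2^(6-j) for j from 0 to 6.
= 448 + 8064 + 36960 + 61600 + 41580 + 11088 + 924 = 160664.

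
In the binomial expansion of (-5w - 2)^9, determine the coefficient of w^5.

The general term is C(9,j)·(-5w)^j·(-2)^(9-j); the w^5 term has j = 5.
C(9,5) = 126.
Coefficient = C(9,5) · (-5)^5 · (-2)^4 = 126 · (-3125) · 16 = -6300000.

-6300000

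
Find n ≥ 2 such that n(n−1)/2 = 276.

24

n(n−1)/2 = 276 ⇒ n(n−1) = 552. Since 24·23 = 552, n = 24.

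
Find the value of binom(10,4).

C(10,4) = (10·9·8·7) / 4! = 5040 / 24 = 210.

210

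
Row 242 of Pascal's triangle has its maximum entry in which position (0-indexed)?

C(242,k) is maximized at k = 242/2 = 121.

121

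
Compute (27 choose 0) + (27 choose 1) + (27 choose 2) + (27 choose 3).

1 + 27 + 351 + 2925 = 3304.

3304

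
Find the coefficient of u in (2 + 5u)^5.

400

The general term is C(5,j)·(2)^j·(5u)^(5-j); the u^1 term has j = 4.
C(5,4) = 5.
Coefficient = C(5,4) · 2^4 · 5^1 = 5 · 16 · 5 = 400.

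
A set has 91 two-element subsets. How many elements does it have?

n(n−1)/2 = 91 ⇒ n(n−1) = 182. Since 14·13 = 182, n = 14.

14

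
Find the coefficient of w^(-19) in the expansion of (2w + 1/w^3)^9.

General term: C(9,j)·(2w)^j·(1/w^3)^(9-j), with w-exponent 1j − 3(9−j) = 4j − 27.
Set 4j − 27 = -19: j = 2.
C(9,2) = 36; 2^2 = 4; 1^7 = 1.
Coefficient = 36 · 4 · 1 = 144.

144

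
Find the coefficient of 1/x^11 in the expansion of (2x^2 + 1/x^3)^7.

General term: C(7,j)·(2x^2)^j·(1/x^3)^(7-j), with x-exponent 2j − 3(7−j) = 5j − 21.
Set 5j − 21 = -11: j = 2.
C(7,2) = 21; 2^2 = 4; 1^5 = 1.
Coefficient = 21 · 4 · 1 = 84.

84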